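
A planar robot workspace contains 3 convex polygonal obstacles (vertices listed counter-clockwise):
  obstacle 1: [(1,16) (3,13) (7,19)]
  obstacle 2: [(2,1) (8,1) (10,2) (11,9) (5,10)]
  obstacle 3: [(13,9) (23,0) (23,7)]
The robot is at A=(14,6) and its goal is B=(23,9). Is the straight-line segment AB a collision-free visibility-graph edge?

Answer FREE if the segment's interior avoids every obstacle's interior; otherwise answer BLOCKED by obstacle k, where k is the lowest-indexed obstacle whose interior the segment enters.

BLOCKED by obstacle 3

Obstacle 1 [(1,16) (3,13) (7,19)]:
  edge (1,16)–(3,13): clear
  edge (3,13)–(7,19): clear
  edge (7,19)–(1,16): clear
  midpoint (37/2,15/2) outside
  → clear
Obstacle 2 [(2,1) (8,1) (10,2) (11,9) (5,10)]:
  edge (2,1)–(8,1): clear
  edge (8,1)–(10,2): clear
  edge (10,2)–(11,9): clear
  edge (11,9)–(5,10): clear
  edge (5,10)–(2,1): clear
  midpoint (37/2,15/2) outside
  → clear
Obstacle 3 [(13,9) (23,0) (23,7)]:
  edge (13,9)–(23,0): crosses AB
  edge (23,0)–(23,7): clear
  edge (23,7)–(13,9): crosses AB
  → BLOCKED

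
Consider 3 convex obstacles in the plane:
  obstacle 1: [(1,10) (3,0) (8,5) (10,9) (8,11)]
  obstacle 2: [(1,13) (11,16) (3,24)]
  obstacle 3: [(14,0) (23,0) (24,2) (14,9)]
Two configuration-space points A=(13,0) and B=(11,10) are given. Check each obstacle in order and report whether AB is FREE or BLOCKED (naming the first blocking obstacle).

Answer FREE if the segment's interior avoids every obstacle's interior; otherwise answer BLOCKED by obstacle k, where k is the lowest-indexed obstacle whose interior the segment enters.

FREE

Obstacle 1 [(1,10) (3,0) (8,5) (10,9) (8,11)]:
  edge (1,10)–(3,0): clear
  edge (3,0)–(8,5): clear
  edge (8,5)–(10,9): clear
  edge (10,9)–(8,11): clear
  edge (8,11)–(1,10): clear
  midpoint (12,5) outside
  → clear
Obstacle 2 [(1,13) (11,16) (3,24)]:
  edge (1,13)–(11,16): clear
  edge (11,16)–(3,24): clear
  edge (3,24)–(1,13): clear
  midpoint (12,5) outside
  → clear
Obstacle 3 [(14,0) (23,0) (24,2) (14,9)]:
  edge (14,0)–(23,0): clear
  edge (23,0)–(24,2): clear
  edge (24,2)–(14,9): clear
  edge (14,9)–(14,0): clear
  midpoint (12,5) outside
  → clear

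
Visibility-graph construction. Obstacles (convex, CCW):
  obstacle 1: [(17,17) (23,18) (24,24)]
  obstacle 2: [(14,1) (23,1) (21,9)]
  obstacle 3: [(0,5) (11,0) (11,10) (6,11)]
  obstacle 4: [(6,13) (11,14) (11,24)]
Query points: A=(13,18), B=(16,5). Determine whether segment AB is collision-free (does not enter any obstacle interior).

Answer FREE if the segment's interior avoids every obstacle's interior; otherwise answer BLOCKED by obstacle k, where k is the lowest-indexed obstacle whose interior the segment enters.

Obstacle 1 [(17,17) (23,18) (24,24)]:
  edge (17,17)–(23,18): clear
  edge (23,18)–(24,24): clear
  edge (24,24)–(17,17): clear
  midpoint (29/2,23/2) outside
  → clear
Obstacle 2 [(14,1) (23,1) (21,9)]:
  edge (14,1)–(23,1): clear
  edge (23,1)–(21,9): clear
  edge (21,9)–(14,1): clear
  midpoint (29/2,23/2) outside
  → clear
Obstacle 3 [(0,5) (11,0) (11,10) (6,11)]:
  edge (0,5)–(11,0): clear
  edge (11,0)–(11,10): clear
  edge (11,10)–(6,11): clear
  edge (6,11)–(0,5): clear
  midpoint (29/2,23/2) outside
  → clear
Obstacle 4 [(6,13) (11,14) (11,24)]:
  edge (6,13)–(11,14): clear
  edge (11,14)–(11,24): clear
  edge (11,24)–(6,13): clear
  midpoint (29/2,23/2) outside
  → clear

FREE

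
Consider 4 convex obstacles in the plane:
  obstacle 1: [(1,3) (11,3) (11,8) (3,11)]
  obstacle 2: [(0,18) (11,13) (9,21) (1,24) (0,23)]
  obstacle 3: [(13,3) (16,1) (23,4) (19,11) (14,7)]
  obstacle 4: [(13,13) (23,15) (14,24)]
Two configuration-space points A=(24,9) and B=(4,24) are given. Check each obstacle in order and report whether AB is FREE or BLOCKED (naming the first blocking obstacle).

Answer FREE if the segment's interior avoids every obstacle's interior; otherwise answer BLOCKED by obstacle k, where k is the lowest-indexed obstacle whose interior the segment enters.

Obstacle 1 [(1,3) (11,3) (11,8) (3,11)]:
  edge (1,3)–(11,3): clear
  edge (11,3)–(11,8): clear
  edge (11,8)–(3,11): clear
  edge (3,11)–(1,3): clear
  midpoint (14,33/2) outside
  → clear
Obstacle 2 [(0,18) (11,13) (9,21) (1,24) (0,23)]:
  edge (0,18)–(11,13): clear
  edge (11,13)–(9,21): crosses AB
  edge (9,21)–(1,24): crosses AB
  edge (1,24)–(0,23): clear
  edge (0,23)–(0,18): clear
  → BLOCKED
Obstacle 3 [(13,3) (16,1) (23,4) (19,11) (14,7)]:
  edge (13,3)–(16,1): clear
  edge (16,1)–(23,4): clear
  edge (23,4)–(19,11): clear
  edge (19,11)–(14,7): clear
  edge (14,7)–(13,3): clear
  midpoint (14,33/2) outside
  → clear
Obstacle 4 [(13,13) (23,15) (14,24)]:
  edge (13,13)–(23,15): crosses AB
  edge (23,15)–(14,24): clear
  edge (14,24)–(13,13): crosses AB
  → BLOCKED

BLOCKED by obstacle 2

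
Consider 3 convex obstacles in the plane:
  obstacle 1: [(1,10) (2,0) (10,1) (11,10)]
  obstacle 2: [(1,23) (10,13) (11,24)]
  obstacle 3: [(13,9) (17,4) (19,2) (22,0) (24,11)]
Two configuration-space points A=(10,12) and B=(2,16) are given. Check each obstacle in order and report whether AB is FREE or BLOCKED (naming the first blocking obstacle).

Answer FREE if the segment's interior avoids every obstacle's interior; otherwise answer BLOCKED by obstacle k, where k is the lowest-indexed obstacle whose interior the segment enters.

Obstacle 1 [(1,10) (2,0) (10,1) (11,10)]:
  edge (1,10)–(2,0): clear
  edge (2,0)–(10,1): clear
  edge (10,1)–(11,10): clear
  edge (11,10)–(1,10): clear
  midpoint (6,14) outside
  → clear
Obstacle 2 [(1,23) (10,13) (11,24)]:
  edge (1,23)–(10,13): clear
  edge (10,13)–(11,24): clear
  edge (11,24)–(1,23): clear
  midpoint (6,14) outside
  → clear
Obstacle 3 [(13,9) (17,4) (19,2) (22,0) (24,11)]:
  edge (13,9)–(17,4): clear
  edge (17,4)–(19,2): clear
  edge (19,2)–(22,0): clear
  edge (22,0)–(24,11): clear
  edge (24,11)–(13,9): clear
  midpoint (6,14) outside
  → clear

FREE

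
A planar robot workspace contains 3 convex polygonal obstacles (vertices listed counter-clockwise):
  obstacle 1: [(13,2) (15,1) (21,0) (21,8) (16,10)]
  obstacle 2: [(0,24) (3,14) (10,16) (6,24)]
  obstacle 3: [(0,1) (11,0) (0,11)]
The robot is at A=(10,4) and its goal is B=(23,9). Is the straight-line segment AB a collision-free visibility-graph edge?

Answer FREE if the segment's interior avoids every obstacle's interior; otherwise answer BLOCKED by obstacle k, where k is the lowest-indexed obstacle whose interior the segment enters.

Obstacle 1 [(13,2) (15,1) (21,0) (21,8) (16,10)]:
  edge (13,2)–(15,1): clear
  edge (15,1)–(21,0): clear
  edge (21,0)–(21,8): clear
  edge (21,8)–(16,10): crosses AB
  edge (16,10)–(13,2): crosses AB
  → BLOCKED
Obstacle 2 [(0,24) (3,14) (10,16) (6,24)]:
  edge (0,24)–(3,14): clear
  edge (3,14)–(10,16): clear
  edge (10,16)–(6,24): clear
  edge (6,24)–(0,24): clear
  midpoint (33/2,13/2) outside
  → clear
Obstacle 3 [(0,1) (11,0) (0,11)]:
  edge (0,1)–(11,0): clear
  edge (11,0)–(0,11): clear
  edge (0,11)–(0,1): clear
  midpoint (33/2,13/2) outside
  → clear

BLOCKED by obstacle 1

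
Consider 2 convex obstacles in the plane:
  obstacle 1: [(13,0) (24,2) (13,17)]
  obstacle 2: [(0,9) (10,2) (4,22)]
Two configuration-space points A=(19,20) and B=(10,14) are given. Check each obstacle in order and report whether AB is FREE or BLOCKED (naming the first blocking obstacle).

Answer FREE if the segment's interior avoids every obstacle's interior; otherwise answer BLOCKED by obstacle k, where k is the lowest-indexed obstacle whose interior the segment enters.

Obstacle 1 [(13,0) (24,2) (13,17)]:
  edge (13,0)–(24,2): clear
  edge (24,2)–(13,17): crosses AB
  edge (13,17)–(13,0): crosses AB
  → BLOCKED
Obstacle 2 [(0,9) (10,2) (4,22)]:
  edge (0,9)–(10,2): clear
  edge (10,2)–(4,22): clear
  edge (4,22)–(0,9): clear
  midpoint (29/2,17) outside
  → clear

BLOCKED by obstacle 1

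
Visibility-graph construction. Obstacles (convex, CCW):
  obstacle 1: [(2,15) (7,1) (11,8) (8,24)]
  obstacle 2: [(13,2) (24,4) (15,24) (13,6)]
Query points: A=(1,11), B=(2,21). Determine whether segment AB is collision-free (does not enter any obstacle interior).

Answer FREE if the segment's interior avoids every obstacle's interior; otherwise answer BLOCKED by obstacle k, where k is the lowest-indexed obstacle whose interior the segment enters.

Obstacle 1 [(2,15) (7,1) (11,8) (8,24)]:
  edge (2,15)–(7,1): clear
  edge (7,1)–(11,8): clear
  edge (11,8)–(8,24): clear
  edge (8,24)–(2,15): clear
  midpoint (3/2,16) outside
  → clear
Obstacle 2 [(13,2) (24,4) (15,24) (13,6)]:
  edge (13,2)–(24,4): clear
  edge (24,4)–(15,24): clear
  edge (15,24)–(13,6): clear
  edge (13,6)–(13,2): clear
  midpoint (3/2,16) outside
  → clear

FREE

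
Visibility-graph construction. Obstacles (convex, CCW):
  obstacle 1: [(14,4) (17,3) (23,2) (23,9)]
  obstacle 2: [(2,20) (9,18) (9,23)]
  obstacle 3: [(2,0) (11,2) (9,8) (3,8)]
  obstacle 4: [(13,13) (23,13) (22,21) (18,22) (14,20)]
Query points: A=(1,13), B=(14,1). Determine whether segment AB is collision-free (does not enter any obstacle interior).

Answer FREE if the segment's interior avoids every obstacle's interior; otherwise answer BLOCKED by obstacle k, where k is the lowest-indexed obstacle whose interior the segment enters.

Obstacle 1 [(14,4) (17,3) (23,2) (23,9)]:
  edge (14,4)–(17,3): clear
  edge (17,3)–(23,2): clear
  edge (23,2)–(23,9): clear
  edge (23,9)–(14,4): clear
  midpoint (15/2,7) outside
  → clear
Obstacle 2 [(2,20) (9,18) (9,23)]:
  edge (2,20)–(9,18): clear
  edge (9,18)–(9,23): clear
  edge (9,23)–(2,20): clear
  midpoint (15/2,7) outside
  → clear
Obstacle 3 [(2,0) (11,2) (9,8) (3,8)]:
  edge (2,0)–(11,2): clear
  edge (11,2)–(9,8): crosses AB
  edge (9,8)–(3,8): crosses AB
  edge (3,8)–(2,0): clear
  → BLOCKED
Obstacle 4 [(13,13) (23,13) (22,21) (18,22) (14,20)]:
  edge (13,13)–(23,13): clear
  edge (23,13)–(22,21): clear
  edge (22,21)–(18,22): clear
  edge (18,22)–(14,20): clear
  edge (14,20)–(13,13): clear
  midpoint (15/2,7) outside
  → clear

BLOCKED by obstacle 3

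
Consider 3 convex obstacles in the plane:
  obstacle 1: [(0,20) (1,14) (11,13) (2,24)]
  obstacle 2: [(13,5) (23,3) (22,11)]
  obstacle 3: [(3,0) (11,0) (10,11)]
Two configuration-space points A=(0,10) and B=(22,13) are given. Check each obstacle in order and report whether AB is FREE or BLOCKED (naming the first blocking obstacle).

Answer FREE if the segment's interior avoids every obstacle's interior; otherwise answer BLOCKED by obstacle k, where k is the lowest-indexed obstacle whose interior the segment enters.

Obstacle 1 [(0,20) (1,14) (11,13) (2,24)]:
  edge (0,20)–(1,14): clear
  edge (1,14)–(11,13): clear
  edge (11,13)–(2,24): clear
  edge (2,24)–(0,20): clear
  midpoint (11,23/2) outside
  → clear
Obstacle 2 [(13,5) (23,3) (22,11)]:
  edge (13,5)–(23,3): clear
  edge (23,3)–(22,11): clear
  edge (22,11)–(13,5): clear
  midpoint (11,23/2) outside
  → clear
Obstacle 3 [(3,0) (11,0) (10,11)]:
  edge (3,0)–(11,0): clear
  edge (11,0)–(10,11): clear
  edge (10,11)–(3,0): clear
  midpoint (11,23/2) outside
  → clear

FREE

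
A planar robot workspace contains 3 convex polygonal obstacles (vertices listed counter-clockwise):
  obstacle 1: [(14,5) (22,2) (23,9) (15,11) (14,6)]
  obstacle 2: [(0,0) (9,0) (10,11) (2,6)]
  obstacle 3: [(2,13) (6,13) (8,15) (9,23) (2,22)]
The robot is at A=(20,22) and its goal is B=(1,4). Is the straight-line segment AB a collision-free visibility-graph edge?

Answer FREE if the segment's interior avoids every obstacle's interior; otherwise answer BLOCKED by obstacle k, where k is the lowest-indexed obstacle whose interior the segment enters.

BLOCKED by obstacle 2

Obstacle 1 [(14,5) (22,2) (23,9) (15,11) (14,6)]:
  edge (14,5)–(22,2): clear
  edge (22,2)–(23,9): clear
  edge (23,9)–(15,11): clear
  edge (15,11)–(14,6): clear
  edge (14,6)–(14,5): clear
  midpoint (21/2,13) outside
  → clear
Obstacle 2 [(0,0) (9,0) (10,11) (2,6)]:
  edge (0,0)–(9,0): clear
  edge (9,0)–(10,11): clear
  edge (10,11)–(2,6): crosses AB
  edge (2,6)–(0,0): crosses AB
  → BLOCKED
Obstacle 3 [(2,13) (6,13) (8,15) (9,23) (2,22)]:
  edge (2,13)–(6,13): clear
  edge (6,13)–(8,15): clear
  edge (8,15)–(9,23): clear
  edge (9,23)–(2,22): clear
  edge (2,22)–(2,13): clear
  midpoint (21/2,13) outside
  → clear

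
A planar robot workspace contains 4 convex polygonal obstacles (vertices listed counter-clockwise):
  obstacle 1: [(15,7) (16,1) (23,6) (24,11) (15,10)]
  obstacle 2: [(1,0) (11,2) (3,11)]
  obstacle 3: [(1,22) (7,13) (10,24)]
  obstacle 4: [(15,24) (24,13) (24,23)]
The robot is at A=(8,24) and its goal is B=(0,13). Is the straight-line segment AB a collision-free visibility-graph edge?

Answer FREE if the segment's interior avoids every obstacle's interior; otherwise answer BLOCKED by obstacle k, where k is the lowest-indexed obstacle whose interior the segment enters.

Obstacle 1 [(15,7) (16,1) (23,6) (24,11) (15,10)]:
  edge (15,7)–(16,1): clear
  edge (16,1)–(23,6): clear
  edge (23,6)–(24,11): clear
  edge (24,11)–(15,10): clear
  edge (15,10)–(15,7): clear
  midpoint (4,37/2) outside
  → clear
Obstacle 2 [(1,0) (11,2) (3,11)]:
  edge (1,0)–(11,2): clear
  edge (11,2)–(3,11): clear
  edge (3,11)–(1,0): clear
  midpoint (4,37/2) outside
  → clear
Obstacle 3 [(1,22) (7,13) (10,24)]:
  edge (1,22)–(7,13): crosses AB
  edge (7,13)–(10,24): clear
  edge (10,24)–(1,22): crosses AB
  → BLOCKED
Obstacle 4 [(15,24) (24,13) (24,23)]:
  edge (15,24)–(24,13): clear
  edge (24,13)–(24,23): clear
  edge (24,23)–(15,24): clear
  midpoint (4,37/2) outside
  → clear

BLOCKED by obstacle 3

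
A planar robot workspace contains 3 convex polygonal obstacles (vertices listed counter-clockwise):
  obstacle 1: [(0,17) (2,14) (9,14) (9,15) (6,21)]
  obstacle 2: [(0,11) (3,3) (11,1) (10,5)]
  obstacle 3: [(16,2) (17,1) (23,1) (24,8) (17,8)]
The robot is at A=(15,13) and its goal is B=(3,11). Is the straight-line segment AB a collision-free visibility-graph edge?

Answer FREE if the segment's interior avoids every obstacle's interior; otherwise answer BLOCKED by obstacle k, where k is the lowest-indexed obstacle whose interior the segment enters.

FREE

Obstacle 1 [(0,17) (2,14) (9,14) (9,15) (6,21)]:
  edge (0,17)–(2,14): clear
  edge (2,14)–(9,14): clear
  edge (9,14)–(9,15): clear
  edge (9,15)–(6,21): clear
  edge (6,21)–(0,17): clear
  midpoint (9,12) outside
  → clear
Obstacle 2 [(0,11) (3,3) (11,1) (10,5)]:
  edge (0,11)–(3,3): clear
  edge (3,3)–(11,1): clear
  edge (11,1)–(10,5): clear
  edge (10,5)–(0,11): clear
  midpoint (9,12) outside
  → clear
Obstacle 3 [(16,2) (17,1) (23,1) (24,8) (17,8)]:
  edge (16,2)–(17,1): clear
  edge (17,1)–(23,1): clear
  edge (23,1)–(24,8): clear
  edge (24,8)–(17,8): clear
  edge (17,8)–(16,2): clear
  midpoint (9,12) outside
  → clear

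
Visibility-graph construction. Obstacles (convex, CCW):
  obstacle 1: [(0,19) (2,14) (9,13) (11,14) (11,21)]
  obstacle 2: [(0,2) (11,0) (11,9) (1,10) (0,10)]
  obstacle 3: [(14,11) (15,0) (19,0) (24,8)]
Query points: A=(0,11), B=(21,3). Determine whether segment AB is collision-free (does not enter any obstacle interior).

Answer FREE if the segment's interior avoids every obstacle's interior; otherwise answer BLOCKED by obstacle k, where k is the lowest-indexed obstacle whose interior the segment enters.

BLOCKED by obstacle 2

Obstacle 1 [(0,19) (2,14) (9,13) (11,14) (11,21)]:
  edge (0,19)–(2,14): clear
  edge (2,14)–(9,13): clear
  edge (9,13)–(11,14): clear
  edge (11,14)–(11,21): clear
  edge (11,21)–(0,19): clear
  midpoint (21/2,7) outside
  → clear
Obstacle 2 [(0,2) (11,0) (11,9) (1,10) (0,10)]:
  edge (0,2)–(11,0): clear
  edge (11,0)–(11,9): crosses AB
  edge (11,9)–(1,10): crosses AB
  edge (1,10)–(0,10): clear
  edge (0,10)–(0,2): clear
  → BLOCKED
Obstacle 3 [(14,11) (15,0) (19,0) (24,8)]:
  edge (14,11)–(15,0): crosses AB
  edge (15,0)–(19,0): clear
  edge (19,0)–(24,8): crosses AB
  edge (24,8)–(14,11): clear
  → BLOCKED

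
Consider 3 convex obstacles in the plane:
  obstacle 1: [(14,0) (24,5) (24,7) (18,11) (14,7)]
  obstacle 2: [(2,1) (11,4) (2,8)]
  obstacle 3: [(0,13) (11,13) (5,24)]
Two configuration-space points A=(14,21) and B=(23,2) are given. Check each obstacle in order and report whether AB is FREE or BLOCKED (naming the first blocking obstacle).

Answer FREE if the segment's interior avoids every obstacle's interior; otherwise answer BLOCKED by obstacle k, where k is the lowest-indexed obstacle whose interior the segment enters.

BLOCKED by obstacle 1

Obstacle 1 [(14,0) (24,5) (24,7) (18,11) (14,7)]:
  edge (14,0)–(24,5): crosses AB
  edge (24,5)–(24,7): clear
  edge (24,7)–(18,11): crosses AB
  edge (18,11)–(14,7): clear
  edge (14,7)–(14,0): clear
  → BLOCKED
Obstacle 2 [(2,1) (11,4) (2,8)]:
  edge (2,1)–(11,4): clear
  edge (11,4)–(2,8): clear
  edge (2,8)–(2,1): clear
  midpoint (37/2,23/2) outside
  → clear
Obstacle 3 [(0,13) (11,13) (5,24)]:
  edge (0,13)–(11,13): clear
  edge (11,13)–(5,24): clear
  edge (5,24)–(0,13): clear
  midpoint (37/2,23/2) outside
  → clear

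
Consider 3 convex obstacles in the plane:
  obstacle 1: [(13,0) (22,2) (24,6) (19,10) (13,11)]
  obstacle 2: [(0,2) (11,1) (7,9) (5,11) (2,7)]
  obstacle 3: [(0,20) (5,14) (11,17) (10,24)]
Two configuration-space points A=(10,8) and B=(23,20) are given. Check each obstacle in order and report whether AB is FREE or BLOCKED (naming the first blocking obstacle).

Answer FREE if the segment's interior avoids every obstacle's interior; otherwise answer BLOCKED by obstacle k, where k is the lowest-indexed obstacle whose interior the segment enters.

BLOCKED by obstacle 1

Obstacle 1 [(13,0) (22,2) (24,6) (19,10) (13,11)]:
  edge (13,0)–(22,2): clear
  edge (22,2)–(24,6): clear
  edge (24,6)–(19,10): clear
  edge (19,10)–(13,11): crosses AB
  edge (13,11)–(13,0): crosses AB
  → BLOCKED
Obstacle 2 [(0,2) (11,1) (7,9) (5,11) (2,7)]:
  edge (0,2)–(11,1): clear
  edge (11,1)–(7,9): clear
  edge (7,9)–(5,11): clear
  edge (5,11)–(2,7): clear
  edge (2,7)–(0,2): clear
  midpoint (33/2,14) outside
  → clear
Obstacle 3 [(0,20) (5,14) (11,17) (10,24)]:
  edge (0,20)–(5,14): clear
  edge (5,14)–(11,17): clear
  edge (11,17)–(10,24): clear
  edge (10,24)–(0,20): clear
  midpoint (33/2,14) outside
  → clear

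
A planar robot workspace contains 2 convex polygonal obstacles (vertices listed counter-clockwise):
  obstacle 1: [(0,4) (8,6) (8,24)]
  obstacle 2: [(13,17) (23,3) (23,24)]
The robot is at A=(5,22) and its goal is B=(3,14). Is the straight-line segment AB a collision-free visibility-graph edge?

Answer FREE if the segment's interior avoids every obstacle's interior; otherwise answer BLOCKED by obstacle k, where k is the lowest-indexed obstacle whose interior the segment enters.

FREE

Obstacle 1 [(0,4) (8,6) (8,24)]:
  edge (0,4)–(8,6): clear
  edge (8,6)–(8,24): clear
  edge (8,24)–(0,4): clear
  midpoint (4,18) outside
  → clear
Obstacle 2 [(13,17) (23,3) (23,24)]:
  edge (13,17)–(23,3): clear
  edge (23,3)–(23,24): clear
  edge (23,24)–(13,17): clear
  midpoint (4,18) outside
  → clear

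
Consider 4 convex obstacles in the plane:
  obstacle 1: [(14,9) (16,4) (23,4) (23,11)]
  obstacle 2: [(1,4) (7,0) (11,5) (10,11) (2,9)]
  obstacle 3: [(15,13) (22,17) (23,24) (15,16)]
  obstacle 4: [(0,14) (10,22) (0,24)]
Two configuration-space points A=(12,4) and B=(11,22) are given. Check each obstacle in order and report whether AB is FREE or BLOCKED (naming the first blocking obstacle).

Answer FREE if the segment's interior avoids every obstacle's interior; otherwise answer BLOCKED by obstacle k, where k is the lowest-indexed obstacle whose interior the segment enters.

Obstacle 1 [(14,9) (16,4) (23,4) (23,11)]:
  edge (14,9)–(16,4): clear
  edge (16,4)–(23,4): clear
  edge (23,4)–(23,11): clear
  edge (23,11)–(14,9): clear
  midpoint (23/2,13) outside
  → clear
Obstacle 2 [(1,4) (7,0) (11,5) (10,11) (2,9)]:
  edge (1,4)–(7,0): clear
  edge (7,0)–(11,5): clear
  edge (11,5)–(10,11): clear
  edge (10,11)–(2,9): clear
  edge (2,9)–(1,4): clear
  midpoint (23/2,13) outside
  → clear
Obstacle 3 [(15,13) (22,17) (23,24) (15,16)]:
  edge (15,13)–(22,17): clear
  edge (22,17)–(23,24): clear
  edge (23,24)–(15,16): clear
  edge (15,16)–(15,13): clear
  midpoint (23/2,13) outside
  → clear
Obstacle 4 [(0,14) (10,22) (0,24)]:
  edge (0,14)–(10,22): clear
  edge (10,22)–(0,24): clear
  edge (0,24)–(0,14): clear
  midpoint (23/2,13) outside
  → clear

FREE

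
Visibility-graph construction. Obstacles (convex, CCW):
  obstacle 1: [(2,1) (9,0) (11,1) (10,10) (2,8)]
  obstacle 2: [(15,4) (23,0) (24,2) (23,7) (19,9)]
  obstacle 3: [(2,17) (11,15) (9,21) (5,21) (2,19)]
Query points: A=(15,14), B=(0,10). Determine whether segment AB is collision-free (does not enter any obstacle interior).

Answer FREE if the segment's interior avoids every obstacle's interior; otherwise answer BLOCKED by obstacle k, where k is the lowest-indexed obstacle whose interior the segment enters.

FREE

Obstacle 1 [(2,1) (9,0) (11,1) (10,10) (2,8)]:
  edge (2,1)–(9,0): clear
  edge (9,0)–(11,1): clear
  edge (11,1)–(10,10): clear
  edge (10,10)–(2,8): clear
  edge (2,8)–(2,1): clear
  midpoint (15/2,12) outside
  → clear
Obstacle 2 [(15,4) (23,0) (24,2) (23,7) (19,9)]:
  edge (15,4)–(23,0): clear
  edge (23,0)–(24,2): clear
  edge (24,2)–(23,7): clear
  edge (23,7)–(19,9): clear
  edge (19,9)–(15,4): clear
  midpoint (15/2,12) outside
  → clear
Obstacle 3 [(2,17) (11,15) (9,21) (5,21) (2,19)]:
  edge (2,17)–(11,15): clear
  edge (11,15)–(9,21): clear
  edge (9,21)–(5,21): clear
  edge (5,21)–(2,19): clear
  edge (2,19)–(2,17): clear
  midpoint (15/2,12) outside
  → clear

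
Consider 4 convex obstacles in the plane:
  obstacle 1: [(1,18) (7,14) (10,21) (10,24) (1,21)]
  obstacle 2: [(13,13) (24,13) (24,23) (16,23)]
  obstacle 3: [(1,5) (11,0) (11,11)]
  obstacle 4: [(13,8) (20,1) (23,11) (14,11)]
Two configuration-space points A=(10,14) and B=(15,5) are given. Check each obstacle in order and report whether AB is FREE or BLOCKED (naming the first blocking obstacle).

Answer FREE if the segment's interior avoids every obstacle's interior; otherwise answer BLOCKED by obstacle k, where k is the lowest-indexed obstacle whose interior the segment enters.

BLOCKED by obstacle 4

Obstacle 1 [(1,18) (7,14) (10,21) (10,24) (1,21)]:
  edge (1,18)–(7,14): clear
  edge (7,14)–(10,21): clear
  edge (10,21)–(10,24): clear
  edge (10,24)–(1,21): clear
  edge (1,21)–(1,18): clear
  midpoint (25/2,19/2) outside
  → clear
Obstacle 2 [(13,13) (24,13) (24,23) (16,23)]:
  edge (13,13)–(24,13): clear
  edge (24,13)–(24,23): clear
  edge (24,23)–(16,23): clear
  edge (16,23)–(13,13): clear
  midpoint (25/2,19/2) outside
  → clear
Obstacle 3 [(1,5) (11,0) (11,11)]:
  edge (1,5)–(11,0): clear
  edge (11,0)–(11,11): clear
  edge (11,11)–(1,5): clear
  midpoint (25/2,19/2) outside
  → clear
Obstacle 4 [(13,8) (20,1) (23,11) (14,11)]:
  edge (13,8)–(20,1): crosses AB
  edge (20,1)–(23,11): clear
  edge (23,11)–(14,11): clear
  edge (14,11)–(13,8): crosses AB
  → BLOCKED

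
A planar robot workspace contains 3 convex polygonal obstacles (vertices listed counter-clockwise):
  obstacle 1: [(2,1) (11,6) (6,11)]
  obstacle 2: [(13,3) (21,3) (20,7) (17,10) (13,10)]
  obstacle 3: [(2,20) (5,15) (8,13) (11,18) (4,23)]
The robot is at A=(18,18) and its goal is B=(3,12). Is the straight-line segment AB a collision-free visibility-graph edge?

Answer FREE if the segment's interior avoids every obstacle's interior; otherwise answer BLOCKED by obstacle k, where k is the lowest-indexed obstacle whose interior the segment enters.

Obstacle 1 [(2,1) (11,6) (6,11)]:
  edge (2,1)–(11,6): clear
  edge (11,6)–(6,11): clear
  edge (6,11)–(2,1): clear
  midpoint (21/2,15) outside
  → clear
Obstacle 2 [(13,3) (21,3) (20,7) (17,10) (13,10)]:
  edge (13,3)–(21,3): clear
  edge (21,3)–(20,7): clear
  edge (20,7)–(17,10): clear
  edge (17,10)–(13,10): clear
  edge (13,10)–(13,3): clear
  midpoint (21/2,15) outside
  → clear
Obstacle 3 [(2,20) (5,15) (8,13) (11,18) (4,23)]:
  edge (2,20)–(5,15): clear
  edge (5,15)–(8,13): crosses AB
  edge (8,13)–(11,18): crosses AB
  edge (11,18)–(4,23): clear
  edge (4,23)–(2,20): clear
  → BLOCKED

BLOCKED by obstacle 3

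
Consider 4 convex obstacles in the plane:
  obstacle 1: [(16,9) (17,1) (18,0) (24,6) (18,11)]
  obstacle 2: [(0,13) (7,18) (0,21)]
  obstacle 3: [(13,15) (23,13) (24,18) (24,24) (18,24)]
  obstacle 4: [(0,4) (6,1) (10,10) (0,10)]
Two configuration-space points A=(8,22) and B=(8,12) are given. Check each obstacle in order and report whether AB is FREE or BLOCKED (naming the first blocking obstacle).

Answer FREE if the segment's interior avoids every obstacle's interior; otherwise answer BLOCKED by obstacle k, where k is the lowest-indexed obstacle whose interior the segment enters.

FREE

Obstacle 1 [(16,9) (17,1) (18,0) (24,6) (18,11)]:
  edge (16,9)–(17,1): clear
  edge (17,1)–(18,0): clear
  edge (18,0)–(24,6): clear
  edge (24,6)–(18,11): clear
  edge (18,11)–(16,9): clear
  midpoint (8,17) outside
  → clear
Obstacle 2 [(0,13) (7,18) (0,21)]:
  edge (0,13)–(7,18): clear
  edge (7,18)–(0,21): clear
  edge (0,21)–(0,13): clear
  midpoint (8,17) outside
  → clear
Obstacle 3 [(13,15) (23,13) (24,18) (24,24) (18,24)]:
  edge (13,15)–(23,13): clear
  edge (23,13)–(24,18): clear
  edge (24,18)–(24,24): clear
  edge (24,24)–(18,24): clear
  edge (18,24)–(13,15): clear
  midpoint (8,17) outside
  → clear
Obstacle 4 [(0,4) (6,1) (10,10) (0,10)]:
  edge (0,4)–(6,1): clear
  edge (6,1)–(10,10): clear
  edge (10,10)–(0,10): clear
  edge (0,10)–(0,4): clear
  midpoint (8,17) outside
  → clear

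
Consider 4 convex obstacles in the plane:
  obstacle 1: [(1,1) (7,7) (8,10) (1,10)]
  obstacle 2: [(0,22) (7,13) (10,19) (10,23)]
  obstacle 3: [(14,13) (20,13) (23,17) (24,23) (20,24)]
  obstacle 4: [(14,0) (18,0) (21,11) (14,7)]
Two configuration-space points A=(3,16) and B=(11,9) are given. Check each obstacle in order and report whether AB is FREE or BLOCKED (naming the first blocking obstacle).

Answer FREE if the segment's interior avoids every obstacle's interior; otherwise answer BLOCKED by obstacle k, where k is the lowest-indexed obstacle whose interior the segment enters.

FREE

Obstacle 1 [(1,1) (7,7) (8,10) (1,10)]:
  edge (1,1)–(7,7): clear
  edge (7,7)–(8,10): clear
  edge (8,10)–(1,10): clear
  edge (1,10)–(1,1): clear
  midpoint (7,25/2) outside
  → clear
Obstacle 2 [(0,22) (7,13) (10,19) (10,23)]:
  edge (0,22)–(7,13): clear
  edge (7,13)–(10,19): clear
  edge (10,19)–(10,23): clear
  edge (10,23)–(0,22): clear
  midpoint (7,25/2) outside
  → clear
Obstacle 3 [(14,13) (20,13) (23,17) (24,23) (20,24)]:
  edge (14,13)–(20,13): clear
  edge (20,13)–(23,17): clear
  edge (23,17)–(24,23): clear
  edge (24,23)–(20,24): clear
  edge (20,24)–(14,13): clear
  midpoint (7,25/2) outside
  → clear
Obstacle 4 [(14,0) (18,0) (21,11) (14,7)]:
  edge (14,0)–(18,0): clear
  edge (18,0)–(21,11): clear
  edge (21,11)–(14,7): clear
  edge (14,7)–(14,0): clear
  midpoint (7,25/2) outside
  → clear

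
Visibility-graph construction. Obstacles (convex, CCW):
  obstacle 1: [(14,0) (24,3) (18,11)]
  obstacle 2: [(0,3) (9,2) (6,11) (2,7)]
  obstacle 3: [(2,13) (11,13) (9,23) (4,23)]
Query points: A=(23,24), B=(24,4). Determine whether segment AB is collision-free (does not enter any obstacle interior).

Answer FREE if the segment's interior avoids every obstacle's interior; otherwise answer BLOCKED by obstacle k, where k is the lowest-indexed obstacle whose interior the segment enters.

Obstacle 1 [(14,0) (24,3) (18,11)]:
  edge (14,0)–(24,3): clear
  edge (24,3)–(18,11): clear
  edge (18,11)–(14,0): clear
  midpoint (47/2,14) outside
  → clear
Obstacle 2 [(0,3) (9,2) (6,11) (2,7)]:
  edge (0,3)–(9,2): clear
  edge (9,2)–(6,11): clear
  edge (6,11)–(2,7): clear
  edge (2,7)–(0,3): clear
  midpoint (47/2,14) outside
  → clear
Obstacle 3 [(2,13) (11,13) (9,23) (4,23)]:
  edge (2,13)–(11,13): clear
  edge (11,13)–(9,23): clear
  edge (9,23)–(4,23): clear
  edge (4,23)–(2,13): clear
  midpoint (47/2,14) outside
  → clear

FREE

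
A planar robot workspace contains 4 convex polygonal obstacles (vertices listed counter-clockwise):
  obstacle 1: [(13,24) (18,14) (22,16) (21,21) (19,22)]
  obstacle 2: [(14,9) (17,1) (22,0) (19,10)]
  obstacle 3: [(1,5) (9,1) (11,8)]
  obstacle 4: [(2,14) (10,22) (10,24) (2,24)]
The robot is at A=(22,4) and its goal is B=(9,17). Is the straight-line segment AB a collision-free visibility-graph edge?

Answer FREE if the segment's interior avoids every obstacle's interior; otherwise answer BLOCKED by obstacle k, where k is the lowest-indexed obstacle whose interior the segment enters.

BLOCKED by obstacle 2

Obstacle 1 [(13,24) (18,14) (22,16) (21,21) (19,22)]:
  edge (13,24)–(18,14): clear
  edge (18,14)–(22,16): clear
  edge (22,16)–(21,21): clear
  edge (21,21)–(19,22): clear
  edge (19,22)–(13,24): clear
  midpoint (31/2,21/2) outside
  → clear
Obstacle 2 [(14,9) (17,1) (22,0) (19,10)]:
  edge (14,9)–(17,1): clear
  edge (17,1)–(22,0): clear
  edge (22,0)–(19,10): crosses AB
  edge (19,10)–(14,9): crosses AB
  → BLOCKED
Obstacle 3 [(1,5) (9,1) (11,8)]:
  edge (1,5)–(9,1): clear
  edge (9,1)–(11,8): clear
  edge (11,8)–(1,5): clear
  midpoint (31/2,21/2) outside
  → clear
Obstacle 4 [(2,14) (10,22) (10,24) (2,24)]:
  edge (2,14)–(10,22): clear
  edge (10,22)–(10,24): clear
  edge (10,24)–(2,24): clear
  edge (2,24)–(2,14): clear
  midpoint (31/2,21/2) outside
  → clear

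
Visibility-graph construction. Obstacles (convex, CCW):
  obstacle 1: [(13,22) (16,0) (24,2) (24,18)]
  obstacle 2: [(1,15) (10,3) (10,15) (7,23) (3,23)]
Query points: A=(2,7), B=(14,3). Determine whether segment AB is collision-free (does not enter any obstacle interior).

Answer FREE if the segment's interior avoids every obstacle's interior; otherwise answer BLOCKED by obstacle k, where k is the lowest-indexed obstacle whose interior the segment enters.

BLOCKED by obstacle 2

Obstacle 1 [(13,22) (16,0) (24,2) (24,18)]:
  edge (13,22)–(16,0): clear
  edge (16,0)–(24,2): clear
  edge (24,2)–(24,18): clear
  edge (24,18)–(13,22): clear
  midpoint (8,5) outside
  → clear
Obstacle 2 [(1,15) (10,3) (10,15) (7,23) (3,23)]:
  edge (1,15)–(10,3): crosses AB
  edge (10,3)–(10,15): crosses AB
  edge (10,15)–(7,23): clear
  edge (7,23)–(3,23): clear
  edge (3,23)–(1,15): clear
  → BLOCKED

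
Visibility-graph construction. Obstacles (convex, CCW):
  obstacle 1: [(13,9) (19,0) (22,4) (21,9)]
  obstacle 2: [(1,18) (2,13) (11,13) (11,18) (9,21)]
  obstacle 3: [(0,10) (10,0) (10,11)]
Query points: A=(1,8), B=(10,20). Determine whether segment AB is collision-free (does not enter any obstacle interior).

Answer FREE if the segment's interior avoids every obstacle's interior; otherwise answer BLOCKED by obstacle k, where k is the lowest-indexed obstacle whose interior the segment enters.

BLOCKED by obstacle 2

Obstacle 1 [(13,9) (19,0) (22,4) (21,9)]:
  edge (13,9)–(19,0): clear
  edge (19,0)–(22,4): clear
  edge (22,4)–(21,9): clear
  edge (21,9)–(13,9): clear
  midpoint (11/2,14) outside
  → clear
Obstacle 2 [(1,18) (2,13) (11,13) (11,18) (9,21)]:
  edge (1,18)–(2,13): clear
  edge (2,13)–(11,13): crosses AB
  edge (11,13)–(11,18): clear
  edge (11,18)–(9,21): crosses AB
  edge (9,21)–(1,18): clear
  → BLOCKED
Obstacle 3 [(0,10) (10,0) (10,11)]:
  edge (0,10)–(10,0): crosses AB
  edge (10,0)–(10,11): clear
  edge (10,11)–(0,10): crosses AB
  → BLOCKED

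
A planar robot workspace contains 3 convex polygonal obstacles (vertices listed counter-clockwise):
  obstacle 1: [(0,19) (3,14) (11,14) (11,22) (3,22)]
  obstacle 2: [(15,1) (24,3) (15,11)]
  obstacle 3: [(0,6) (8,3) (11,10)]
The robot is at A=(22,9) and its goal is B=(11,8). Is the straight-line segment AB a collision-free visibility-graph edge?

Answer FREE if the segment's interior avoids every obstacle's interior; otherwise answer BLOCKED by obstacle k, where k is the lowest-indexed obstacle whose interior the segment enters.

BLOCKED by obstacle 2

Obstacle 1 [(0,19) (3,14) (11,14) (11,22) (3,22)]:
  edge (0,19)–(3,14): clear
  edge (3,14)–(11,14): clear
  edge (11,14)–(11,22): clear
  edge (11,22)–(3,22): clear
  edge (3,22)–(0,19): clear
  midpoint (33/2,17/2) outside
  → clear
Obstacle 2 [(15,1) (24,3) (15,11)]:
  edge (15,1)–(24,3): clear
  edge (24,3)–(15,11): crosses AB
  edge (15,11)–(15,1): crosses AB
  → BLOCKED
Obstacle 3 [(0,6) (8,3) (11,10)]:
  edge (0,6)–(8,3): clear
  edge (8,3)–(11,10): clear
  edge (11,10)–(0,6): clear
  midpoint (33/2,17/2) outside
  → clear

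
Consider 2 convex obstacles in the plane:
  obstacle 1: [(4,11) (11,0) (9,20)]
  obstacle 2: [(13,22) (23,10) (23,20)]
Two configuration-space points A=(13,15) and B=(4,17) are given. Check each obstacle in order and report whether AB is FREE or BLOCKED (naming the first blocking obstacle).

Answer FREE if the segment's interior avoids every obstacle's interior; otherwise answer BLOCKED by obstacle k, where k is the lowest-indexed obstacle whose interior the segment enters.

BLOCKED by obstacle 1

Obstacle 1 [(4,11) (11,0) (9,20)]:
  edge (4,11)–(11,0): clear
  edge (11,0)–(9,20): crosses AB
  edge (9,20)–(4,11): crosses AB
  → BLOCKED
Obstacle 2 [(13,22) (23,10) (23,20)]:
  edge (13,22)–(23,10): clear
  edge (23,10)–(23,20): clear
  edge (23,20)–(13,22): clear
  midpoint (17/2,16) outside
  → clear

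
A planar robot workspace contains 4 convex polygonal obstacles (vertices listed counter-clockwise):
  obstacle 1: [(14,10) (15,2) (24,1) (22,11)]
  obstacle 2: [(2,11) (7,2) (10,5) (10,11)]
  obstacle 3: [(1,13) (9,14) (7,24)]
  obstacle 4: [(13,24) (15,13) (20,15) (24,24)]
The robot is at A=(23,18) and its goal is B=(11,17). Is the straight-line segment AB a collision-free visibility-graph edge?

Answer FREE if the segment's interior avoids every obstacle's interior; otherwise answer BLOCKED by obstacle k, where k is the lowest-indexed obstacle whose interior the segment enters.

BLOCKED by obstacle 4

Obstacle 1 [(14,10) (15,2) (24,1) (22,11)]:
  edge (14,10)–(15,2): clear
  edge (15,2)–(24,1): clear
  edge (24,1)–(22,11): clear
  edge (22,11)–(14,10): clear
  midpoint (17,35/2) outside
  → clear
Obstacle 2 [(2,11) (7,2) (10,5) (10,11)]:
  edge (2,11)–(7,2): clear
  edge (7,2)–(10,5): clear
  edge (10,5)–(10,11): clear
  edge (10,11)–(2,11): clear
  midpoint (17,35/2) outside
  → clear
Obstacle 3 [(1,13) (9,14) (7,24)]:
  edge (1,13)–(9,14): clear
  edge (9,14)–(7,24): clear
  edge (7,24)–(1,13): clear
  midpoint (17,35/2) outside
  → clear
Obstacle 4 [(13,24) (15,13) (20,15) (24,24)]:
  edge (13,24)–(15,13): crosses AB
  edge (15,13)–(20,15): clear
  edge (20,15)–(24,24): crosses AB
  edge (24,24)–(13,24): clear
  → BLOCKED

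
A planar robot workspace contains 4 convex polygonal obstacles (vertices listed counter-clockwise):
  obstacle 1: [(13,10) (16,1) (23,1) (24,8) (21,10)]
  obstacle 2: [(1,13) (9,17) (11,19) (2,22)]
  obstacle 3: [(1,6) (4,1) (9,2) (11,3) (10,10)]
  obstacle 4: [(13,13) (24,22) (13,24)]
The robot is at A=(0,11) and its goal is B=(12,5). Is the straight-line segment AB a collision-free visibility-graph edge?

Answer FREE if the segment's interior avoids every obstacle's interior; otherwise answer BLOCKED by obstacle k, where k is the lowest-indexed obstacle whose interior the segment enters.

Obstacle 1 [(13,10) (16,1) (23,1) (24,8) (21,10)]:
  edge (13,10)–(16,1): clear
  edge (16,1)–(23,1): clear
  edge (23,1)–(24,8): clear
  edge (24,8)–(21,10): clear
  edge (21,10)–(13,10): clear
  midpoint (6,8) outside
  → clear
Obstacle 2 [(1,13) (9,17) (11,19) (2,22)]:
  edge (1,13)–(9,17): clear
  edge (9,17)–(11,19): clear
  edge (11,19)–(2,22): clear
  edge (2,22)–(1,13): clear
  midpoint (6,8) outside
  → clear
Obstacle 3 [(1,6) (4,1) (9,2) (11,3) (10,10)]:
  edge (1,6)–(4,1): clear
  edge (4,1)–(9,2): clear
  edge (9,2)–(11,3): clear
  edge (11,3)–(10,10): crosses AB
  edge (10,10)–(1,6): crosses AB
  → BLOCKED
Obstacle 4 [(13,13) (24,22) (13,24)]:
  edge (13,13)–(24,22): clear
  edge (24,22)–(13,24): clear
  edge (13,24)–(13,13): clear
  midpoint (6,8) outside
  → clear

BLOCKED by obstacle 3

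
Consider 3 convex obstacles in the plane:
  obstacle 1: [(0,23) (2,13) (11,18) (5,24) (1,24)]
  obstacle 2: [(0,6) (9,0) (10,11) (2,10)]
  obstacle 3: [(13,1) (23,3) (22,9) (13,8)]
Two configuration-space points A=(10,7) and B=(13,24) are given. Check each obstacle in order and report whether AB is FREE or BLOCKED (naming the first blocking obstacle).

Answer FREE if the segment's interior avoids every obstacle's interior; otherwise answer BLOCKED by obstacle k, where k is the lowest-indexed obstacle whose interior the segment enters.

Obstacle 1 [(0,23) (2,13) (11,18) (5,24) (1,24)]:
  edge (0,23)–(2,13): clear
  edge (2,13)–(11,18): clear
  edge (11,18)–(5,24): clear
  edge (5,24)–(1,24): clear
  edge (1,24)–(0,23): clear
  midpoint (23/2,31/2) outside
  → clear
Obstacle 2 [(0,6) (9,0) (10,11) (2,10)]:
  edge (0,6)–(9,0): clear
  edge (9,0)–(10,11): clear
  edge (10,11)–(2,10): clear
  edge (2,10)–(0,6): clear
  midpoint (23/2,31/2) outside
  → clear
Obstacle 3 [(13,1) (23,3) (22,9) (13,8)]:
  edge (13,1)–(23,3): clear
  edge (23,3)–(22,9): clear
  edge (22,9)–(13,8): clear
  edge (13,8)–(13,1): clear
  midpoint (23/2,31/2) outside
  → clear

FREE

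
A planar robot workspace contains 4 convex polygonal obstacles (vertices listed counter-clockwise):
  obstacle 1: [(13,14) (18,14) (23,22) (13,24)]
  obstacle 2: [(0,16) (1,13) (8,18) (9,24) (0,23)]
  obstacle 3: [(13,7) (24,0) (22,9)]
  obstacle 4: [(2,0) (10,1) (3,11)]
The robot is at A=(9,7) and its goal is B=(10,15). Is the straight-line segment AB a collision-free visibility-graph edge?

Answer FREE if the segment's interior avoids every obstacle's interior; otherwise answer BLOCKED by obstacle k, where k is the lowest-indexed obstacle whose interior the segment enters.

Obstacle 1 [(13,14) (18,14) (23,22) (13,24)]:
  edge (13,14)–(18,14): clear
  edge (18,14)–(23,22): clear
  edge (23,22)–(13,24): clear
  edge (13,24)–(13,14): clear
  midpoint (19/2,11) outside
  → clear
Obstacle 2 [(0,16) (1,13) (8,18) (9,24) (0,23)]:
  edge (0,16)–(1,13): clear
  edge (1,13)–(8,18): clear
  edge (8,18)–(9,24): clear
  edge (9,24)–(0,23): clear
  edge (0,23)–(0,16): clear
  midpoint (19/2,11) outside
  → clear
Obstacle 3 [(13,7) (24,0) (22,9)]:
  edge (13,7)–(24,0): clear
  edge (24,0)–(22,9): clear
  edge (22,9)–(13,7): clear
  midpoint (19/2,11) outside
  → clear
Obstacle 4 [(2,0) (10,1) (3,11)]:
  edge (2,0)–(10,1): clear
  edge (10,1)–(3,11): clear
  edge (3,11)–(2,0): clear
  midpoint (19/2,11) outside
  → clear

FREE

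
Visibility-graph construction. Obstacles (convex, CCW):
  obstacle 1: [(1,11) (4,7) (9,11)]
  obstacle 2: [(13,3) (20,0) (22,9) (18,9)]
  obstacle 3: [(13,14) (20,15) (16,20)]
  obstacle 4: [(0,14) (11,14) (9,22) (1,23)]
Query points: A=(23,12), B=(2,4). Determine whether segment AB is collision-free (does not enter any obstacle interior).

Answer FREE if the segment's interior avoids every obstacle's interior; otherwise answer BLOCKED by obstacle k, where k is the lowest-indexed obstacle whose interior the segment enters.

Obstacle 1 [(1,11) (4,7) (9,11)]:
  edge (1,11)–(4,7): clear
  edge (4,7)–(9,11): clear
  edge (9,11)–(1,11): clear
  midpoint (25/2,8) outside
  → clear
Obstacle 2 [(13,3) (20,0) (22,9) (18,9)]:
  edge (13,3)–(20,0): clear
  edge (20,0)–(22,9): clear
  edge (22,9)–(18,9): clear
  edge (18,9)–(13,3): clear
  midpoint (25/2,8) outside
  → clear
Obstacle 3 [(13,14) (20,15) (16,20)]:
  edge (13,14)–(20,15): clear
  edge (20,15)–(16,20): clear
  edge (16,20)–(13,14): clear
  midpoint (25/2,8) outside
  → clear
Obstacle 4 [(0,14) (11,14) (9,22) (1,23)]:
  edge (0,14)–(11,14): clear
  edge (11,14)–(9,22): clear
  edge (9,22)–(1,23): clear
  edge (1,23)–(0,14): clear
  midpoint (25/2,8) outside
  → clear

FREE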